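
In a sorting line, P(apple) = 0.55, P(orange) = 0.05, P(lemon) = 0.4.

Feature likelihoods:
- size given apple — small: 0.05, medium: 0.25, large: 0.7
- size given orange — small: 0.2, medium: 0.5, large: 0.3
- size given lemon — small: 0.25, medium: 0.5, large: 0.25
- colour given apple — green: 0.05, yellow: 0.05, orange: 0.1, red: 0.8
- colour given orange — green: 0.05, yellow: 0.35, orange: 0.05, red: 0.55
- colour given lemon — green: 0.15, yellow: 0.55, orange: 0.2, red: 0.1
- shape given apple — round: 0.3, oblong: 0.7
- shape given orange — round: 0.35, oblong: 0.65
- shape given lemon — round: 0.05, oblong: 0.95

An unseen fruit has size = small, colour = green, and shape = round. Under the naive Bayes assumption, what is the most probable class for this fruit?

apple: 0.55 × 0.05 × 0.05 × 0.3 = 0.0004125
orange: 0.05 × 0.2 × 0.05 × 0.35 = 0.000175
lemon: 0.4 × 0.25 × 0.15 × 0.05 = 0.00075
Highest score → lemon.

lemon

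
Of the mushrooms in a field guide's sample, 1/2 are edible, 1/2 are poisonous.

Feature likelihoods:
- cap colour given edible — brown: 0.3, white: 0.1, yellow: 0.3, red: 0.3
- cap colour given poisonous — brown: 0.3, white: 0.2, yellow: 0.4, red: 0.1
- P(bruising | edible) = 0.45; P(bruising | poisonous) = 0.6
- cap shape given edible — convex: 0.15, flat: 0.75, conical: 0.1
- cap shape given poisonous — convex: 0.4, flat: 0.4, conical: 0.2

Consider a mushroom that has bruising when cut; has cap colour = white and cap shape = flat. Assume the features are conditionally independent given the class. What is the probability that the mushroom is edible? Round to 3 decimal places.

edible: 0.5 × 0.1 × 0.45 × 0.75 = 0.016875
poisonous: 0.5 × 0.2 × 0.6 × 0.4 = 0.024
P(edible | x) = 0.016875 / 0.040875 ≈ 0.413

0.413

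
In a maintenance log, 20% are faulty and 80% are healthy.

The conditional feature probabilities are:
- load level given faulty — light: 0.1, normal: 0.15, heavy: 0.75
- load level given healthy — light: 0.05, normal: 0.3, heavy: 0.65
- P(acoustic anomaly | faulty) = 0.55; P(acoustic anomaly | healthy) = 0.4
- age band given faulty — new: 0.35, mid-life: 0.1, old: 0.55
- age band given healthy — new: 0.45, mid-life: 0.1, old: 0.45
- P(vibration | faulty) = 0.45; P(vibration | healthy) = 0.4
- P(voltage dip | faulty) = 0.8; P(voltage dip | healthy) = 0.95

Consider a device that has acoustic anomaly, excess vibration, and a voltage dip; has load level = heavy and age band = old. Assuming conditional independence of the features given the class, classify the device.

faulty: 0.2 × 0.75 × 0.55 × 0.55 × 0.45 × 0.8 = 0.016335
healthy: 0.8 × 0.65 × 0.4 × 0.45 × 0.4 × 0.95 = 0.035568
Highest score → healthy.

healthy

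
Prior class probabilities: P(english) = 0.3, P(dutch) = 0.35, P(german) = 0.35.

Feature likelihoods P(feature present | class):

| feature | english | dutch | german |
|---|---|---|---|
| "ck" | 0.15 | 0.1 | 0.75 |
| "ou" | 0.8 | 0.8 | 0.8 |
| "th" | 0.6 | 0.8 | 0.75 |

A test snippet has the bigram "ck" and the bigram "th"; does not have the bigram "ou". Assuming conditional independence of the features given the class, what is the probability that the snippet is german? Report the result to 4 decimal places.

english: 0.3 × 0.15 × (1−0.8) × 0.6 = 0.0054
dutch: 0.35 × 0.1 × (1−0.8) × 0.8 = 0.0056
german: 0.35 × 0.75 × (1−0.8) × 0.75 = 0.039375
P(german | x) = 0.039375 / 0.050375 ≈ 0.7816

0.7816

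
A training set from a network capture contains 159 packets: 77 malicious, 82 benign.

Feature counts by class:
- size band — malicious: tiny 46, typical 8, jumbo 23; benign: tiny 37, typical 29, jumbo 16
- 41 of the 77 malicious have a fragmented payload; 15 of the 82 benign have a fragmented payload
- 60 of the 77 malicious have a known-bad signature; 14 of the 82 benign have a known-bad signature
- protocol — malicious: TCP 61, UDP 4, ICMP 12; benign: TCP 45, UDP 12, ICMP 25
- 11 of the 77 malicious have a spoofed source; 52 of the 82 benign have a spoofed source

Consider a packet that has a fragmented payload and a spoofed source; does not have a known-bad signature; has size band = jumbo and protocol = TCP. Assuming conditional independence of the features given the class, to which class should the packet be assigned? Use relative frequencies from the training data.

malicious: (77/159) × (23/77) × (41/77) × (17/77) × (61/77) × (11/77) ≈ 0.00192452
benign: (82/159) × (16/82) × (15/82) × (68/82) × (45/82) × (52/82) ≈ 0.00531231
Highest score → benign.

benign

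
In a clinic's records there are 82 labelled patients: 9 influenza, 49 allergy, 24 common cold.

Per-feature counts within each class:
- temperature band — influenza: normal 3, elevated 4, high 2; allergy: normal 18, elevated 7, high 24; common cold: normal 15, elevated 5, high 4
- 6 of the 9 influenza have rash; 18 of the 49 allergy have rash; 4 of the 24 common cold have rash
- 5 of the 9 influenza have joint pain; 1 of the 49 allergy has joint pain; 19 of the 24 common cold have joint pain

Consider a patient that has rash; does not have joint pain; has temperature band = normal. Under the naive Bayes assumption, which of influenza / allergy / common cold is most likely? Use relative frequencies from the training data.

influenza: (9/82) × (3/9) × (6/9) × (4/9) ≈ 0.0108401
allergy: (49/82) × (18/49) × (18/49) × (48/49) ≈ 0.0789915
common cold: (24/82) × (15/24) × (4/24) × (5/24) ≈ 0.00635163
Highest score → allergy.

allergy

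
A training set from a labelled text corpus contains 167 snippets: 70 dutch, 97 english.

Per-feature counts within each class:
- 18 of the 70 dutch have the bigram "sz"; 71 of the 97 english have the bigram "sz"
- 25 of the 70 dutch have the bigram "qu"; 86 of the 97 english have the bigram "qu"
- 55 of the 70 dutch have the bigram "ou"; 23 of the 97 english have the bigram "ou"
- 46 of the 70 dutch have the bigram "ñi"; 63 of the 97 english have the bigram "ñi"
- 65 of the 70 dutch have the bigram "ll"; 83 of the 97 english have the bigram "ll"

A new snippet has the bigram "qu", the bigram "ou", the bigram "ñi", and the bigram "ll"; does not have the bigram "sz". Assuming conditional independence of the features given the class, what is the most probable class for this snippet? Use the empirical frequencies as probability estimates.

dutch: (70/167) × (52/70) × (25/70) × (55/70) × (46/70) × (65/70) ≈ 0.0533174
english: (97/167) × (26/97) × (86/97) × (23/97) × (63/97) × (83/97) ≈ 0.0181893
Highest score → dutch.

dutch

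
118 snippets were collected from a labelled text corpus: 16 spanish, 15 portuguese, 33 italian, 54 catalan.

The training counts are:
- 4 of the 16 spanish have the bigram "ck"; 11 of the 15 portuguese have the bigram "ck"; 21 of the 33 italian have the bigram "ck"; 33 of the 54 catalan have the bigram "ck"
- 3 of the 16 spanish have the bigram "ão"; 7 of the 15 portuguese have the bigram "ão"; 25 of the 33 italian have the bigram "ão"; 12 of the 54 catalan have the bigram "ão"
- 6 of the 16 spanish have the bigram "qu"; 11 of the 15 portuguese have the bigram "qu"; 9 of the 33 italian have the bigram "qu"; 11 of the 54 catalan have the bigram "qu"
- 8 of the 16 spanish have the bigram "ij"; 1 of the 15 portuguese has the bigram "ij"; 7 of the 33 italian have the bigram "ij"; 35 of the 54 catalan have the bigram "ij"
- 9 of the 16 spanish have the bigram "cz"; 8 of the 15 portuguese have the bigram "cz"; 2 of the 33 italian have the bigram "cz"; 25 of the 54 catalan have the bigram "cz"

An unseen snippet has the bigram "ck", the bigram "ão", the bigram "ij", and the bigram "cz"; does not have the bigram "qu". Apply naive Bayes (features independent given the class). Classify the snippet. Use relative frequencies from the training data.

spanish: (16/118) × (4/16) × (3/16) × (10/16) × (8/16) × (9/16) ≈ 0.00111725
portuguese: (15/118) × (11/15) × (7/15) × (4/15) × (1/15) × (8/15) ≈ 0.000412471
italian: (33/118) × (21/33) × (25/33) × (24/33) × (7/33) × (2/33) ≈ 0.00126055
catalan: (54/118) × (33/54) × (12/54) × (43/54) × (35/54) × (25/54) ≈ 0.0148496
Highest score → catalan.

catalan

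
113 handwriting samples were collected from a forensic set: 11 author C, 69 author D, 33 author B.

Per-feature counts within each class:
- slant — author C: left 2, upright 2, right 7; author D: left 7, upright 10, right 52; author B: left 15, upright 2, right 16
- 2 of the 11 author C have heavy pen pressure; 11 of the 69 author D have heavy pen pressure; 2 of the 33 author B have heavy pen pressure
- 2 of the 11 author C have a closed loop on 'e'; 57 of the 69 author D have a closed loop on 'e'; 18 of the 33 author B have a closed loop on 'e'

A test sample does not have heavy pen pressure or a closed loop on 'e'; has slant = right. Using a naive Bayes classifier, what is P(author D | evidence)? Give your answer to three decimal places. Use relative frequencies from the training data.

0.398

author C: (11/113) × (7/11) × (9/11) × (9/11) ≈ 0.0414686
author D: (69/113) × (52/69) × (58/69) × (12/69) ≈ 0.0672723
author B: (33/113) × (16/33) × (31/33) × (15/33) ≈ 0.0604598
P(author D | x) = 0.0672723 / 0.1692007 ≈ 0.398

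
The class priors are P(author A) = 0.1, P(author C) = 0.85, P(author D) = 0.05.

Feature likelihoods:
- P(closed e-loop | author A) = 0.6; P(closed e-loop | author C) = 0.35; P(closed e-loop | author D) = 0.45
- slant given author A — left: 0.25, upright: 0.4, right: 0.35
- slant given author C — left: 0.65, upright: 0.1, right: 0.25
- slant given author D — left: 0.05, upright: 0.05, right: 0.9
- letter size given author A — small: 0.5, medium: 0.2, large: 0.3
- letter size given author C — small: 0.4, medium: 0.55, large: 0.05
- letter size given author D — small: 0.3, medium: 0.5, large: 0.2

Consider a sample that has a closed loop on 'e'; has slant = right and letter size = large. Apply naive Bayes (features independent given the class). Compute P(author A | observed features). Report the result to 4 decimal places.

author A: 0.1 × 0.6 × 0.35 × 0.3 = 0.0063
author C: 0.85 × 0.35 × 0.25 × 0.05 = 0.00371875
author D: 0.05 × 0.45 × 0.9 × 0.2 = 0.00405
P(author A | x) = 0.0063 / 0.01406875 ≈ 0.4478

0.4478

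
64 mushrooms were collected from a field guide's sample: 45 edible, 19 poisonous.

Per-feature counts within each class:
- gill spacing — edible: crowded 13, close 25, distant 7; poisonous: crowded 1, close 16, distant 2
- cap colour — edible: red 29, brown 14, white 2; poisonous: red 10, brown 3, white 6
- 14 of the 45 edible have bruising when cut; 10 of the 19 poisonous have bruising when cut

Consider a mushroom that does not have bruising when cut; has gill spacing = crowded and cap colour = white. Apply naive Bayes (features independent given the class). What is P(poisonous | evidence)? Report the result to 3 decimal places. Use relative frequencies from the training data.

0.273

edible: (45/64) × (13/45) × (2/45) × (31/45) ≈ 0.00621914
poisonous: (19/64) × (1/19) × (6/19) × (9/19) ≈ 0.00233726
P(poisonous | x) = 0.00233726 / 0.0085564 ≈ 0.273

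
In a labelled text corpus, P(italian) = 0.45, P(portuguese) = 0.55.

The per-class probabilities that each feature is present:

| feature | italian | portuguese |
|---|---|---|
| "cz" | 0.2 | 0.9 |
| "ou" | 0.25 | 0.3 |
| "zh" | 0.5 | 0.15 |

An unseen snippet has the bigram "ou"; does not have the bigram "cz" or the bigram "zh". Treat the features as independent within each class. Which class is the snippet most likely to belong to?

italian

italian: 0.45 × (1−0.2) × 0.25 × (1−0.5) = 0.045
portuguese: 0.55 × (1−0.9) × 0.3 × (1−0.15) = 0.014025
Highest score → italian.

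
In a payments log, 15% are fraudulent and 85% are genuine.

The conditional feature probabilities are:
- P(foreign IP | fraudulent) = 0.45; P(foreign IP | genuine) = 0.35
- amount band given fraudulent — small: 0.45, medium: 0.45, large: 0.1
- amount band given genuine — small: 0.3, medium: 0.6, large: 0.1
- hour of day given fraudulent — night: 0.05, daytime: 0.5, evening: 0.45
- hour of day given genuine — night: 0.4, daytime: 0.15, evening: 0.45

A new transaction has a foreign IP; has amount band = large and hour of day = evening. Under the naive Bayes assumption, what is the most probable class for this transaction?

genuine

fraudulent: 0.15 × 0.45 × 0.1 × 0.45 = 0.0030375
genuine: 0.85 × 0.35 × 0.1 × 0.45 = 0.0133875
Highest score → genuine.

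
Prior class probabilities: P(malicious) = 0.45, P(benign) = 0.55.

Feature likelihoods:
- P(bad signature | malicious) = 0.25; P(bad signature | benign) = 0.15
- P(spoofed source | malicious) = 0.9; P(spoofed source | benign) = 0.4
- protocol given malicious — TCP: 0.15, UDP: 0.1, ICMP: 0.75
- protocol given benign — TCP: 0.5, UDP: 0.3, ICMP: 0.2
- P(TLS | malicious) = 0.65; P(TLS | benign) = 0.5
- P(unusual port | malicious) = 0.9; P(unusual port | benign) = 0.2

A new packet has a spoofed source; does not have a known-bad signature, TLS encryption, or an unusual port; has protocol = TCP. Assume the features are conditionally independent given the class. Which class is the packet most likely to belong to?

benign

malicious: 0.45 × (1−0.25) × 0.9 × 0.15 × (1−0.65) × (1−0.9) = 0.0015946875
benign: 0.55 × (1−0.15) × 0.4 × 0.5 × (1−0.5) × (1−0.2) = 0.0374
Highest score → benign.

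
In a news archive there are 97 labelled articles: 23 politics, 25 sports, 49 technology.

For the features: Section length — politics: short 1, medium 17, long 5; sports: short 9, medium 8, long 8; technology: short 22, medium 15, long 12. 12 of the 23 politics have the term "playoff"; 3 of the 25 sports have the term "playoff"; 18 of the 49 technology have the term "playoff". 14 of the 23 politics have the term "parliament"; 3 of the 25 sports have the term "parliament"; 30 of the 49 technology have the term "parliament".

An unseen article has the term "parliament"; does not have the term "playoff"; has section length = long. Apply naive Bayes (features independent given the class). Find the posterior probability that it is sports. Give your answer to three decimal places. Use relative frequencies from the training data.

politics: (23/97) × (5/23) × (11/23) × (14/23) ≈ 0.0150059
sports: (25/97) × (8/25) × (22/25) × (3/25) ≈ 0.00870928
technology: (49/97) × (12/49) × (31/49) × (30/49) ≈ 0.0479182
P(sports | x) = 0.00870928 / 0.07163338 ≈ 0.122

0.122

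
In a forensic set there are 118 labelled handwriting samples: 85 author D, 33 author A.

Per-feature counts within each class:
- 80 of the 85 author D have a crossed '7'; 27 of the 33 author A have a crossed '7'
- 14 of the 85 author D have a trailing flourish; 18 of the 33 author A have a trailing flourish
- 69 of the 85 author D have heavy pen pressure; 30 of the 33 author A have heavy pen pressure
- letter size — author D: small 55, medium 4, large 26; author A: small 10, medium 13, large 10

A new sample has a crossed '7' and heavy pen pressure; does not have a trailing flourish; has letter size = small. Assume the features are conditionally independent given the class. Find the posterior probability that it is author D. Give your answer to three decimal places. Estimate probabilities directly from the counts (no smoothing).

0.912

author D: (85/118) × (80/85) × (71/85) × (69/85) × (55/85) ≈ 0.297455
author A: (33/118) × (27/33) × (15/33) × (30/33) × (10/33) ≈ 0.0286518
P(author D | x) = 0.297455 / 0.3261068 ≈ 0.912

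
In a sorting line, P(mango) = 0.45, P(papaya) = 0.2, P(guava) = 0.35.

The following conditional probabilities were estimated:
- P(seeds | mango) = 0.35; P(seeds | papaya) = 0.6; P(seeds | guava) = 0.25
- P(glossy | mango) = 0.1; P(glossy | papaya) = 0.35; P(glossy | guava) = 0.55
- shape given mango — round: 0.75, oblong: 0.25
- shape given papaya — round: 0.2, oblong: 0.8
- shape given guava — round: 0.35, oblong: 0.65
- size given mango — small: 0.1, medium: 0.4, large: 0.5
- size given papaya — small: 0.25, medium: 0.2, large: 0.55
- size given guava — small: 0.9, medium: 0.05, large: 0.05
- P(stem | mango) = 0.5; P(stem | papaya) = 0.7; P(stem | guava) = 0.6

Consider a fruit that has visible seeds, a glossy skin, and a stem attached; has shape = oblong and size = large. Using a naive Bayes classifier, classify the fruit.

papaya

mango: 0.45 × 0.35 × 0.1 × 0.25 × 0.5 × 0.5 = 0.000984375
papaya: 0.2 × 0.6 × 0.35 × 0.8 × 0.55 × 0.7 = 0.012936
guava: 0.35 × 0.25 × 0.55 × 0.65 × 0.05 × 0.6 = 0.0009384375
Highest score → papaya.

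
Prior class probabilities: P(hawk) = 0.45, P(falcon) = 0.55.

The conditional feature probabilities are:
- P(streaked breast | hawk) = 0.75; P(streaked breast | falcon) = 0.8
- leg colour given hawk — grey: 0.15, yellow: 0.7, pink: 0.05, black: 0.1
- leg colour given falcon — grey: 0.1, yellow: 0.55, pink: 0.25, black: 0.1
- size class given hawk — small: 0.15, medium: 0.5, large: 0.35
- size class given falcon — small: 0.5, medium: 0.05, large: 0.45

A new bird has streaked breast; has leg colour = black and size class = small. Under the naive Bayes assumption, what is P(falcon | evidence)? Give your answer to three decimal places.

0.813

hawk: 0.45 × 0.75 × 0.1 × 0.15 = 0.0050625
falcon: 0.55 × 0.8 × 0.1 × 0.5 = 0.022
P(falcon | x) = 0.022 / 0.0270625 ≈ 0.813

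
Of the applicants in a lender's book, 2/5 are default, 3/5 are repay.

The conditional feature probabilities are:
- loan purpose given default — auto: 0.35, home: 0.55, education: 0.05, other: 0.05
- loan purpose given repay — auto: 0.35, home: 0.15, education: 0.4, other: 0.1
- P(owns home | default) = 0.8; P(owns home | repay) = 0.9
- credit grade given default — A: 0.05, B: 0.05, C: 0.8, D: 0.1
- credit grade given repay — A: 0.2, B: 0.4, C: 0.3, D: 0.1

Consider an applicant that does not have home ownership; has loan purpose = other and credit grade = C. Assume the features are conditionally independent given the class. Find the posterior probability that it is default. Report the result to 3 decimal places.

0.640

default: 0.4 × 0.05 × (1−0.8) × 0.8 = 0.0032
repay: 0.6 × 0.1 × (1−0.9) × 0.3 = 0.0018
P(default | x) = 0.0032 / 0.005 ≈ 0.640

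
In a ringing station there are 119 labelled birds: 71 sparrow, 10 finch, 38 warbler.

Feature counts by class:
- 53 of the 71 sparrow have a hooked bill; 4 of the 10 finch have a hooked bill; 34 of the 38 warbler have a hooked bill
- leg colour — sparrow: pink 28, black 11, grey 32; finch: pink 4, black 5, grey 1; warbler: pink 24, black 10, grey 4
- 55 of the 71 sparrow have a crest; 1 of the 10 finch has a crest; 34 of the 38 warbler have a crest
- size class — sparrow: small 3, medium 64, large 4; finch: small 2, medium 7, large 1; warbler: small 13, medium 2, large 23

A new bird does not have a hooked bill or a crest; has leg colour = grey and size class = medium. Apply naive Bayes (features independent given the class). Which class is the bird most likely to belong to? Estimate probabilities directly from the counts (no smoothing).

sparrow: (71/119) × (18/71) × (32/71) × (16/71) × (64/71) ≈ 0.0138484
finch: (10/119) × (6/10) × (1/10) × (9/10) × (7/10) ≈ 0.00317647
warbler: (38/119) × (4/38) × (4/38) × (4/38) × (2/38) ≈ 0.0000196025
Highest score → sparrow.

sparrow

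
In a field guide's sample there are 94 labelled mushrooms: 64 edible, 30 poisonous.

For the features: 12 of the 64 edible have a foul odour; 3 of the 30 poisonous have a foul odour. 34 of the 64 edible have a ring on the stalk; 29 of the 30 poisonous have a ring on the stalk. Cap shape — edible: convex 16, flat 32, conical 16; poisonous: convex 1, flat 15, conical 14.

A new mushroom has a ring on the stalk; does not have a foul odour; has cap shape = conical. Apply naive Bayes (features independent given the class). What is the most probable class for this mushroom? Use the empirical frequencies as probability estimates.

poisonous

edible: (64/94) × (52/64) × (34/64) × (16/64) ≈ 0.0734707
poisonous: (30/94) × (27/30) × (29/30) × (14/30) ≈ 0.129574
Highest score → poisonous.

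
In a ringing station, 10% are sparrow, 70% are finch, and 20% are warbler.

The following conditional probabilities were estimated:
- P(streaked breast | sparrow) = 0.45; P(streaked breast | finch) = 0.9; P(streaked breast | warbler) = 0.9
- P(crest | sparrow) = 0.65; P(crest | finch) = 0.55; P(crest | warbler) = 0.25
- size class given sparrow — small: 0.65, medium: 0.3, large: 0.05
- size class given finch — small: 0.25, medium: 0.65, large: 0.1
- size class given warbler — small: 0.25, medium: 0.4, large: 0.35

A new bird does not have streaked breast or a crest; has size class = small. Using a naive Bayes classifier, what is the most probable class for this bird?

sparrow

sparrow: 0.1 × (1−0.45) × (1−0.65) × 0.65 = 0.0125125
finch: 0.7 × (1−0.9) × (1−0.55) × 0.25 = 0.007875
warbler: 0.2 × (1−0.9) × (1−0.25) × 0.25 = 0.00375
Highest score → sparrow.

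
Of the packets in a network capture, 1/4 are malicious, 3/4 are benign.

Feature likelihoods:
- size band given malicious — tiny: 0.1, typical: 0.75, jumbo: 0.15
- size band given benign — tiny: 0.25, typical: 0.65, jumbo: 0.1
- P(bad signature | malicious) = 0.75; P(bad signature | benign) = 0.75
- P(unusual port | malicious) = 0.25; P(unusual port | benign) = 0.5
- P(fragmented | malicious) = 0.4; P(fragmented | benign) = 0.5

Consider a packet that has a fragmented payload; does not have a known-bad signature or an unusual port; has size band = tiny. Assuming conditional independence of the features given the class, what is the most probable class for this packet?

malicious: 0.25 × 0.1 × (1−0.75) × (1−0.25) × 0.4 = 0.001875
benign: 0.75 × 0.25 × (1−0.75) × (1−0.5) × 0.5 = 0.01171875
Highest score → benign.

benign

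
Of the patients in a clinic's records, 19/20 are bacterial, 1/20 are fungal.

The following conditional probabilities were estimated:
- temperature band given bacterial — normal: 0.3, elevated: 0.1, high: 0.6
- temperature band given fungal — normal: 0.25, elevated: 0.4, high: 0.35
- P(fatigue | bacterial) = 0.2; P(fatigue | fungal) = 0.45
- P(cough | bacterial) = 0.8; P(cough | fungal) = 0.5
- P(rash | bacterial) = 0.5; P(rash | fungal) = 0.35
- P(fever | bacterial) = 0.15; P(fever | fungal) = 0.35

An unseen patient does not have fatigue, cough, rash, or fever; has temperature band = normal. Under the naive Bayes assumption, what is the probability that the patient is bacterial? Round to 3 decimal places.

0.930

bacterial: 0.95 × 0.3 × (1−0.2) × (1−0.8) × (1−0.5) × (1−0.15) = 0.01938
fungal: 0.05 × 0.25 × (1−0.45) × (1−0.5) × (1−0.35) × (1−0.35) = 0.00145234375
P(bacterial | x) = 0.01938 / 0.02083234375 ≈ 0.930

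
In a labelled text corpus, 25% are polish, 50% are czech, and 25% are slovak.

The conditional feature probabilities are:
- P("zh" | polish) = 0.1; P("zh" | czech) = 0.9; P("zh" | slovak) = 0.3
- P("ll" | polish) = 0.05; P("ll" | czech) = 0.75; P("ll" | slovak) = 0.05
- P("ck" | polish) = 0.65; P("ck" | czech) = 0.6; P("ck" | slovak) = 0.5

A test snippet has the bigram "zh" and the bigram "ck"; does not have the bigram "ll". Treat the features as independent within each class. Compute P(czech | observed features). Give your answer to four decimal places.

polish: 0.25 × 0.1 × (1−0.05) × 0.65 = 0.0154375
czech: 0.5 × 0.9 × (1−0.75) × 0.6 = 0.0675
slovak: 0.25 × 0.3 × (1−0.05) × 0.5 = 0.035625
P(czech | x) = 0.0675 / 0.1185625 ≈ 0.5693

0.5693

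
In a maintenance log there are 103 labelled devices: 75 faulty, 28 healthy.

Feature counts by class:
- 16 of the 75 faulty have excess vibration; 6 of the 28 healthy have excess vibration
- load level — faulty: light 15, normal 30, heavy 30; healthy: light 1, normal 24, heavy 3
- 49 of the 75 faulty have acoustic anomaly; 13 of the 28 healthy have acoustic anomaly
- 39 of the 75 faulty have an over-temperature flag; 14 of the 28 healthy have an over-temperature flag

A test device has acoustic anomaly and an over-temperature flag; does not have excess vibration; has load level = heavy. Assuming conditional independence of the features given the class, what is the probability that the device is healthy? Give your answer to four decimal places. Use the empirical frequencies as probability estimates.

faulty: (75/103) × (59/75) × (30/75) × (49/75) × (39/75) ≈ 0.0778418
healthy: (28/103) × (22/28) × (3/28) × (13/28) × (14/28) ≈ 0.00531256
P(healthy | x) = 0.00531256 / 0.08315436 ≈ 0.0639

0.0639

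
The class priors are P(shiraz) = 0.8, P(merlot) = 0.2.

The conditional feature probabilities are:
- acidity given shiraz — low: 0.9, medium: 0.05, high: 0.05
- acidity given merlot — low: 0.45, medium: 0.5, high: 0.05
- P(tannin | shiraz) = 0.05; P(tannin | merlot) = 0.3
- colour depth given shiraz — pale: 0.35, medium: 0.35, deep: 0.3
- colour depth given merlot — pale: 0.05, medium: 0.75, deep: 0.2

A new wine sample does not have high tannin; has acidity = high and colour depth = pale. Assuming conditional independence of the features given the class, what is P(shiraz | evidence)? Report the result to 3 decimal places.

shiraz: 0.8 × 0.05 × (1−0.05) × 0.35 = 0.0133
merlot: 0.2 × 0.05 × (1−0.3) × 0.05 = 0.00035
P(shiraz | x) = 0.0133 / 0.01365 ≈ 0.974

0.974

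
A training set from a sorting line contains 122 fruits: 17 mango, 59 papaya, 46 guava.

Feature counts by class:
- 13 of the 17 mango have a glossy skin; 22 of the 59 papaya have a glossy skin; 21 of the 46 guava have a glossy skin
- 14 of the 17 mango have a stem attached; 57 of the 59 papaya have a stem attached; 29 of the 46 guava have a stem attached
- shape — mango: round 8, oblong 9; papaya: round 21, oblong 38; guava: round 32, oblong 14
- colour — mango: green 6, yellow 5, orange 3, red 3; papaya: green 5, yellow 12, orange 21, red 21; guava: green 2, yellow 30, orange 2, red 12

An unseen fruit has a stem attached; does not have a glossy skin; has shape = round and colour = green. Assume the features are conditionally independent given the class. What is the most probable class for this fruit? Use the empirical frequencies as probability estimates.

papaya

mango: (17/122) × (4/17) × (14/17) × (8/17) × (6/17) ≈ 0.00448459
papaya: (59/122) × (37/59) × (57/59) × (21/59) × (5/59) ≈ 0.00883792
guava: (46/122) × (25/46) × (29/46) × (32/46) × (2/46) ≈ 0.00390737
Highest score → papaya.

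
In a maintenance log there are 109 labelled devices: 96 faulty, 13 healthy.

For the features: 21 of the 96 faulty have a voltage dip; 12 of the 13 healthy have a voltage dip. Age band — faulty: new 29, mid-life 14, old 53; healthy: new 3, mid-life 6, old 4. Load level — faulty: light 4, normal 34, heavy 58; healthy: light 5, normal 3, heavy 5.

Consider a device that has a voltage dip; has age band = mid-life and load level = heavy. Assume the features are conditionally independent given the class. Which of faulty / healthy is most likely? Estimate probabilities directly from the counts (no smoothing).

faulty: (96/109) × (21/96) × (14/96) × (58/96) ≈ 0.0169749
healthy: (13/109) × (12/13) × (6/13) × (5/13) ≈ 0.0195429
Highest score → healthy.

healthy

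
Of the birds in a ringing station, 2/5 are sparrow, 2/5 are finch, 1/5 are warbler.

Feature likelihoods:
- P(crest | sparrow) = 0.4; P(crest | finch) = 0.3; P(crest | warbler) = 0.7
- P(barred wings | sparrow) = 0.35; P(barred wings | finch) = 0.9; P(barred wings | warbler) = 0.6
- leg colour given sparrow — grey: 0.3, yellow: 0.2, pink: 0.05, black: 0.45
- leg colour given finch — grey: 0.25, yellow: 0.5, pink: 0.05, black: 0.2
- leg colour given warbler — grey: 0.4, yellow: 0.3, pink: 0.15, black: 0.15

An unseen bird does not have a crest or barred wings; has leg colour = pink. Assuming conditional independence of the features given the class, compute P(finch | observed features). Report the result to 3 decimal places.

0.109

sparrow: 0.4 × (1−0.4) × (1−0.35) × 0.05 = 0.0078
finch: 0.4 × (1−0.3) × (1−0.9) × 0.05 = 0.0014
warbler: 0.2 × (1−0.7) × (1−0.6) × 0.15 = 0.0036
P(finch | x) = 0.0014 / 0.0128 ≈ 0.109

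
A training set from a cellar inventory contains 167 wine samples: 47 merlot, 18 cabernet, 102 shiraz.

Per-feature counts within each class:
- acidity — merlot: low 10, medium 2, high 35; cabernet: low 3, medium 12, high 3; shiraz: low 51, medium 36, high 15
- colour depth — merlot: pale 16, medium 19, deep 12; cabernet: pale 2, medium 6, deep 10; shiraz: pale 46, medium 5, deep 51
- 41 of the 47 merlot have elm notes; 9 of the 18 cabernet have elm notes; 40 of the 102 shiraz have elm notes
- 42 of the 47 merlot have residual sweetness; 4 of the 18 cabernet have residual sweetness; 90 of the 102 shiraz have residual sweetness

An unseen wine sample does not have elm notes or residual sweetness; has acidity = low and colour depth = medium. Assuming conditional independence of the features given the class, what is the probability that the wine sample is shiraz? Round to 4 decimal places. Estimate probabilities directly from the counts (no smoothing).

merlot: (47/167) × (10/47) × (19/47) × (6/47) × (5/47) ≈ 0.000328749
cabernet: (18/167) × (3/18) × (6/18) × (9/18) × (14/18) ≈ 0.00232868
shiraz: (102/167) × (51/102) × (5/102) × (62/102) × (12/102) ≈ 0.00107052
P(shiraz | x) = 0.00107052 / 0.003727949 ≈ 0.2872

0.2872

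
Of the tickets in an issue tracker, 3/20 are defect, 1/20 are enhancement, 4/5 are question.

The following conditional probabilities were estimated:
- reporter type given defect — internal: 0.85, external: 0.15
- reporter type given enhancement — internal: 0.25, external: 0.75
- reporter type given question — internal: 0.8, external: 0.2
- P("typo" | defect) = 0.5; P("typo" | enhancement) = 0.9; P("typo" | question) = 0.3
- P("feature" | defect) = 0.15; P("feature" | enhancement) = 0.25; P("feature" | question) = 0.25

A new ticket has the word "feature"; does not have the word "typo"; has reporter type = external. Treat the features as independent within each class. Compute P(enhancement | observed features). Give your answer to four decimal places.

0.0306

defect: 0.15 × 0.15 × (1−0.5) × 0.15 = 0.0016875
enhancement: 0.05 × 0.75 × (1−0.9) × 0.25 = 0.0009375
question: 0.8 × 0.2 × (1−0.3) × 0.25 = 0.028
P(enhancement | x) = 0.0009375 / 0.030625 ≈ 0.0306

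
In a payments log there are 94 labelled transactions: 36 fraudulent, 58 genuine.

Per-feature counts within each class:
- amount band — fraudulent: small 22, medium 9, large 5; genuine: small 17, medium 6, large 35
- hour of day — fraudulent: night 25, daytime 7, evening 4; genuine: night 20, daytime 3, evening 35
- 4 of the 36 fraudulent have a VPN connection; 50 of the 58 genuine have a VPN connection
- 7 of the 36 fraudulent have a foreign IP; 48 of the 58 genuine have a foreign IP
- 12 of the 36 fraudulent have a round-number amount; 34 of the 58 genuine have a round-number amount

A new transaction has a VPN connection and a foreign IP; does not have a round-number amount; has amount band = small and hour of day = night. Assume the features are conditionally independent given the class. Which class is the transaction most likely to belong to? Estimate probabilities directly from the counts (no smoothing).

genuine

fraudulent: (36/94) × (22/36) × (25/36) × (4/36) × (7/36) × (24/36) ≈ 0.00234096
genuine: (58/94) × (17/58) × (20/58) × (50/58) × (48/58) × (24/58) ≈ 0.0184103
Highest score → genuine.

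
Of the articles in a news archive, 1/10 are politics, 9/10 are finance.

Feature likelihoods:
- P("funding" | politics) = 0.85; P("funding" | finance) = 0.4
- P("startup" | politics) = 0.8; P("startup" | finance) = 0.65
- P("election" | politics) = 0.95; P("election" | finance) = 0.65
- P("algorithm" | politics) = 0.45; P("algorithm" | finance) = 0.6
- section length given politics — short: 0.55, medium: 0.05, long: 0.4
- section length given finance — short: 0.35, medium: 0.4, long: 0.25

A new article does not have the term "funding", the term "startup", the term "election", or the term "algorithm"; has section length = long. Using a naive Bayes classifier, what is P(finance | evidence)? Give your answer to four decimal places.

politics: 0.1 × (1−0.85) × (1−0.8) × (1−0.95) × (1−0.45) × 0.4 = 0.000033
finance: 0.9 × (1−0.4) × (1−0.65) × (1−0.65) × (1−0.6) × 0.25 = 0.006615
P(finance | x) = 0.006615 / 0.006648 ≈ 0.9950

0.9950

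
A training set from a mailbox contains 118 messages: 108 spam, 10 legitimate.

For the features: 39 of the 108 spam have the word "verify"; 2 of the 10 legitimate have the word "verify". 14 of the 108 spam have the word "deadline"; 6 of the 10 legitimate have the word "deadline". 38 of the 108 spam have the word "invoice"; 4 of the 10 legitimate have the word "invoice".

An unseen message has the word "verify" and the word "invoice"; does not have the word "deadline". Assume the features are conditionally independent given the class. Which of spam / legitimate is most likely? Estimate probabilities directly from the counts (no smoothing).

spam: (108/118) × (39/108) × (94/108) × (38/108) ≈ 0.101215
legitimate: (10/118) × (2/10) × (4/10) × (4/10) ≈ 0.00271186
Highest score → spam.

spam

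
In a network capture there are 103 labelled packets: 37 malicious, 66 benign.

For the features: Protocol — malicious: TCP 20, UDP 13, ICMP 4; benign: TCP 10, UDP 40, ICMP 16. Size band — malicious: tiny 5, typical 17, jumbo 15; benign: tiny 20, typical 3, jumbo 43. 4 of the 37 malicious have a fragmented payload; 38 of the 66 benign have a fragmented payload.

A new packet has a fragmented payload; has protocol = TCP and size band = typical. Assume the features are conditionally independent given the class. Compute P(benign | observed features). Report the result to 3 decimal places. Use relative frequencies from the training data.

malicious: (37/103) × (20/37) × (17/37) × (4/37) ≈ 0.00964491
benign: (66/103) × (10/66) × (3/66) × (38/66) ≈ 0.00254085
P(benign | x) = 0.00254085 / 0.01218576 ≈ 0.209

0.209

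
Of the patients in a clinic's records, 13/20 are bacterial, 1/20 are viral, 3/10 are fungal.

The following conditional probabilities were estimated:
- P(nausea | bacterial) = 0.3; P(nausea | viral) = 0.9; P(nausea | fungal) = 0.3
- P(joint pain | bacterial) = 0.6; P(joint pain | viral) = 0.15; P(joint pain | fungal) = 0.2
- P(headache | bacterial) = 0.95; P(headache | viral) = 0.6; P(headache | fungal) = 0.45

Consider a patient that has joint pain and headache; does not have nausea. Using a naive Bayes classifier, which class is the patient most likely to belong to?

bacterial: 0.65 × (1−0.3) × 0.6 × 0.95 = 0.25935
viral: 0.05 × (1−0.9) × 0.15 × 0.6 = 0.00045
fungal: 0.3 × (1−0.3) × 0.2 × 0.45 = 0.0189
Highest score → bacterial.

bacterial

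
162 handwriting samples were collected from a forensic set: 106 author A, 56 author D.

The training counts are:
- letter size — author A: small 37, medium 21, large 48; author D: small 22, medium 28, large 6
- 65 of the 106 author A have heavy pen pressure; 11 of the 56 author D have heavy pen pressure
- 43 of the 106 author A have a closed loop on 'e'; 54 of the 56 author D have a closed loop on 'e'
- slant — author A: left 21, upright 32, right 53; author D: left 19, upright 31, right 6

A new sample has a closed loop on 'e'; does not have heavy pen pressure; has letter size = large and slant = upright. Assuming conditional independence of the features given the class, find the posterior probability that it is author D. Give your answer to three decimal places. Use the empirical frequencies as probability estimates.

author A: (106/162) × (48/106) × (41/106) × (43/106) × (32/106) ≈ 0.014035
author D: (56/162) × (6/56) × (45/56) × (54/56) × (31/56) ≈ 0.0158869
P(author D | x) = 0.0158869 / 0.0299219 ≈ 0.531

0.531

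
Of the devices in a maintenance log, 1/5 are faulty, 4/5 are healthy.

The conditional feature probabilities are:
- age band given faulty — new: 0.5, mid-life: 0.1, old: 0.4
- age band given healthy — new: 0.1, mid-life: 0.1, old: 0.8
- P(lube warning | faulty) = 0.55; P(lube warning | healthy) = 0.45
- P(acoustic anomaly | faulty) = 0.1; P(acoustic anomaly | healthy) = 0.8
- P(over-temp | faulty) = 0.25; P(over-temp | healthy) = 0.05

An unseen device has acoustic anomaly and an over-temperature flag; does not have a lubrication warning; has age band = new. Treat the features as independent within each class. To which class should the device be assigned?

faulty: 0.2 × 0.5 × (1−0.55) × 0.1 × 0.25 = 0.001125
healthy: 0.8 × 0.1 × (1−0.45) × 0.8 × 0.05 = 0.00176
Highest score → healthy.

healthy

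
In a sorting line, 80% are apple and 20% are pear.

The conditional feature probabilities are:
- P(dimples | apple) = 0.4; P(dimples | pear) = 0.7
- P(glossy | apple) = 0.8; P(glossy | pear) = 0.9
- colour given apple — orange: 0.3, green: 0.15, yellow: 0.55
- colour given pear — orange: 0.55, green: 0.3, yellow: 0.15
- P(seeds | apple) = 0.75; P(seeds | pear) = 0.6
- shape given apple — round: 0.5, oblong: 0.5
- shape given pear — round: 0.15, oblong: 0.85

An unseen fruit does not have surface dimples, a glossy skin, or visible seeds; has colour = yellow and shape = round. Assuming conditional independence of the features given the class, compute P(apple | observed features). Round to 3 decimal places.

0.992

apple: 0.8 × (1−0.4) × (1−0.8) × 0.55 × (1−0.75) × 0.5 = 0.0066
pear: 0.2 × (1−0.7) × (1−0.9) × 0.15 × (1−0.6) × 0.15 = 0.000054
P(apple | x) = 0.0066 / 0.006654 ≈ 0.992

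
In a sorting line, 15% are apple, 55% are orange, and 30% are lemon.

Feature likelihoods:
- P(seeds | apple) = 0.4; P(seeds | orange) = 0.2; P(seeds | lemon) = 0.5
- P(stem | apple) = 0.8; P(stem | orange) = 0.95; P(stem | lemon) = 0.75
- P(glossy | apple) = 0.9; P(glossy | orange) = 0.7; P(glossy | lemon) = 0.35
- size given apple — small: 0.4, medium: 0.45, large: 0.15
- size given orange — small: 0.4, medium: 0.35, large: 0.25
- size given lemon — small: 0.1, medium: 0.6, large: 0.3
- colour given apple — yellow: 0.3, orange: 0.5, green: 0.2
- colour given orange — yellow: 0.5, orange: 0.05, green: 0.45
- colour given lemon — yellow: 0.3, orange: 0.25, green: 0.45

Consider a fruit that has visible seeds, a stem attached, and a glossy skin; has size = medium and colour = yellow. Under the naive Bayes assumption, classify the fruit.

apple: 0.15 × 0.4 × 0.8 × 0.9 × 0.45 × 0.3 = 0.005832
orange: 0.55 × 0.2 × 0.95 × 0.7 × 0.35 × 0.5 = 0.01280125
lemon: 0.3 × 0.5 × 0.75 × 0.35 × 0.6 × 0.3 = 0.0070875
Highest score → orange.

orange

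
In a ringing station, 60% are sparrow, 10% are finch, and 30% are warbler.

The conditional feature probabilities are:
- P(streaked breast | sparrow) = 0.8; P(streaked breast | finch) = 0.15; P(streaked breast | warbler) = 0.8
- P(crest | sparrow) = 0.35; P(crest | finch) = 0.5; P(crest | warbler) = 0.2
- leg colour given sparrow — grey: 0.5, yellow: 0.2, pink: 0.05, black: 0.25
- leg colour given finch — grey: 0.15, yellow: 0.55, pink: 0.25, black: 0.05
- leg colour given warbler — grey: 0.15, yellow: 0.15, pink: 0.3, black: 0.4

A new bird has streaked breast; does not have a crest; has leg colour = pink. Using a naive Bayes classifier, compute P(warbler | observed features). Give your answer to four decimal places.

0.7672

sparrow: 0.6 × 0.8 × (1−0.35) × 0.05 = 0.0156
finch: 0.1 × 0.15 × (1−0.5) × 0.25 = 0.001875
warbler: 0.3 × 0.8 × (1−0.2) × 0.3 = 0.0576
P(warbler | x) = 0.0576 / 0.075075 ≈ 0.7672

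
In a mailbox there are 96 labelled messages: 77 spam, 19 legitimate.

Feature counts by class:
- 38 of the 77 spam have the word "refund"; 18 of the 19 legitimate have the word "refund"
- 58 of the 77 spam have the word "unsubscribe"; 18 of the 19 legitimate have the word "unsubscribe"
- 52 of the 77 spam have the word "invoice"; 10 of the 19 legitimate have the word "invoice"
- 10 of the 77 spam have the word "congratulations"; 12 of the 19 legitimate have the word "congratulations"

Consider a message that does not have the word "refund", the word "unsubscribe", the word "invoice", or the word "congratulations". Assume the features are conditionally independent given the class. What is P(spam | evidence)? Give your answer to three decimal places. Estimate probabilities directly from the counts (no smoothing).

spam: (77/96) × (39/77) × (19/77) × (25/77) × (67/77) ≈ 0.0283198
legitimate: (19/96) × (1/19) × (1/19) × (9/19) × (7/19) ≈ 0.0000956772
P(spam | x) = 0.0283198 / 0.0284154772 ≈ 0.997

0.997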